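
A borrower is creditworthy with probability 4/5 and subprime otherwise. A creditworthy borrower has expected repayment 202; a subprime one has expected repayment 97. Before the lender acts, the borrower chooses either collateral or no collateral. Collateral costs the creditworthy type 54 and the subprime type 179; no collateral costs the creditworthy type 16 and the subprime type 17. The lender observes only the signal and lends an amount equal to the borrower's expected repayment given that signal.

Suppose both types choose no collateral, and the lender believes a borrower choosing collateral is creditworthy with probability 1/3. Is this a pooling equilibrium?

At the pooled signal (no collateral) the lender holds the prior 4/5 and pays 4/5·202 + 1/5·97 = 181. Off-path (collateral) belief 1/3 gives 1/3·202 + 2/3·97 = 132.
Creditworthy: no collateral gives 181 − 16 = 165; collateral gives 132 − 54 = 78. Stays. ✓
Subprime: no collateral gives 181 − 17 = 164; collateral gives 132 − 179 = -47. Stays. ✓

Yes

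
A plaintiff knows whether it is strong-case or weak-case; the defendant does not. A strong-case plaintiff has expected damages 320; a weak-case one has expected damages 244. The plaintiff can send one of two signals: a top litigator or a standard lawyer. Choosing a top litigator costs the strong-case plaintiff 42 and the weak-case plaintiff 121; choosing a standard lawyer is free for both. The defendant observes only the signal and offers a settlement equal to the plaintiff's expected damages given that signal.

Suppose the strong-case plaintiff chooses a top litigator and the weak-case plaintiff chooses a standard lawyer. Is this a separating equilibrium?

Yes

If types separate, top litigator earns payment 320 and standard lawyer earns 244.
Strong-case: top litigator gives 320 − 42 = 278; standard lawyer gives 244 − 0 = 244. No deviation. ✓
Weak-case: standard lawyer gives 244 − 0 = 244; top litigator gives 320 − 121 = 199. No deviation. ✓
Neither type gains from mimicking the other.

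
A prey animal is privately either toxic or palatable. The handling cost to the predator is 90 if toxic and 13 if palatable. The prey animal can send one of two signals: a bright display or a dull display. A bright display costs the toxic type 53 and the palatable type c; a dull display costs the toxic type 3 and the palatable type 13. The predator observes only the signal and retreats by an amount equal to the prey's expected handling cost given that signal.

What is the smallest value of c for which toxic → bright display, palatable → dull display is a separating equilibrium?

90

Under separation: bright display → toxic (pays 90); dull display → palatable (pays 13).
Toxic: 90 − 53 = 37 ≥ 13 − 3 = 10. Holds regardless of c. ✓
Palatable: 13 − 13 ≥ 90 − c, so c ≥ 90 − 0 = 90.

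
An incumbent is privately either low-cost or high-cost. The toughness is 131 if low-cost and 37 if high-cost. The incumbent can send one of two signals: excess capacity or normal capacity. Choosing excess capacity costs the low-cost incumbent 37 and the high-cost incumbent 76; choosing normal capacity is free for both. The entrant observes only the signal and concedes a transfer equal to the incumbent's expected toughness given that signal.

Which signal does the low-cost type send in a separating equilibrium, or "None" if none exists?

None

Try low-cost → excess capacity, high-cost → normal capacity:
  If types separate, excess capacity earns payment 131 and normal capacity earns 37.
  Low-cost: excess capacity gives 131 − 37 = 94; normal capacity gives 37 − 0 = 37. No deviation. ✓
  High-cost: normal capacity gives 37 − 0 = 37; excess capacity gives 131 − 76 = 55. Would deviate. ✗
Try low-cost → normal capacity, high-cost → excess capacity:
  If types separate, normal capacity earns payment 131 and excess capacity earns 37.
  Low-cost: normal capacity gives 131 − 0 = 131; excess capacity gives 37 − 37 = 0. No deviation. ✓
  High-cost: excess capacity gives 37 − 76 = -39; normal capacity gives 131 − 0 = 131. Would deviate. ✗
Neither assignment is incentive-compatible.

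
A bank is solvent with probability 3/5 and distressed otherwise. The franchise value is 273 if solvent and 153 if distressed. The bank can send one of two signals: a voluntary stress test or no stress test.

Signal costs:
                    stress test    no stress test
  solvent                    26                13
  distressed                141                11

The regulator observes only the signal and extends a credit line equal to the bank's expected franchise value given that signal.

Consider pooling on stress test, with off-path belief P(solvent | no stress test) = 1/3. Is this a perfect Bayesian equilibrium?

No

On the equilibrium path (stress test) the regulator holds the prior 3/5 and pays 3/5·273 + 2/5·153 = 225. Off-path (no stress test) belief 1/3 gives 1/3·273 + 2/3·153 = 193.
Solvent: stress test gives 225 − 26 = 199; no stress test gives 193 − 13 = 180. Stays. ✓
Distressed: stress test gives 225 − 141 = 84; no stress test gives 193 − 11 = 182. Deviates. ✗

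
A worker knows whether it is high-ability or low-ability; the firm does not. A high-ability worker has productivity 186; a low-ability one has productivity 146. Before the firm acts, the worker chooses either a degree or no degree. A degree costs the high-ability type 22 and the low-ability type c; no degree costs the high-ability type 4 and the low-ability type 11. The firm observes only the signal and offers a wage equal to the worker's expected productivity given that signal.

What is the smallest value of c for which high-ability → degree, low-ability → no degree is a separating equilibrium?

Under separation: degree → high-ability (pays 186); no degree → low-ability (pays 146).
High-ability: 186 − 22 = 164 ≥ 146 − 4 = 142. Holds regardless of c. ✓
Low-ability: 146 − 11 ≥ 186 − c, so c ≥ 186 − 135 = 51.

51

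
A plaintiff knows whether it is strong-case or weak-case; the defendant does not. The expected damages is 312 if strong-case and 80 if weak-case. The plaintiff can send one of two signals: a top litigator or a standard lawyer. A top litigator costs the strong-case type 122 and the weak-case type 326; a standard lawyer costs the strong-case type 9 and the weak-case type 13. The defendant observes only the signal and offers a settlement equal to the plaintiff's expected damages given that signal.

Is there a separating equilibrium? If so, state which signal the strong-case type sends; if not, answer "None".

Try strong-case → top litigator, weak-case → standard lawyer:
  Under separation the defendant infers type exactly: top litigator → strong-case (pays 312), standard lawyer → weak-case (pays 80).
  Strong-case: top litigator gives 312 − 122 = 190; standard lawyer gives 80 − 9 = 71. No deviation. ✓
  Weak-case: standard lawyer gives 80 − 13 = 67; top litigator gives 312 − 326 = -14. No deviation. ✓
Both hold — the strong-case type sends top litigator.

top litigator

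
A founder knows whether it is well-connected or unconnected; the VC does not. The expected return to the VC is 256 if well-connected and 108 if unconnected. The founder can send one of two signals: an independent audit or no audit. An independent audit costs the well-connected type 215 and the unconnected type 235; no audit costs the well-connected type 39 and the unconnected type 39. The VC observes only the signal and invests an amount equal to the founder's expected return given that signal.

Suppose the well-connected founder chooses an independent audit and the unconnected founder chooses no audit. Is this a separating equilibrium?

No

If types separate, audit earns payment 256 and no audit earns 108.
Well-connected: audit gives 256 − 215 = 41; no audit gives 108 − 39 = 69. Would deviate. ✗
Unconnected: no audit gives 108 − 39 = 69; audit gives 256 − 235 = 21. No deviation. ✓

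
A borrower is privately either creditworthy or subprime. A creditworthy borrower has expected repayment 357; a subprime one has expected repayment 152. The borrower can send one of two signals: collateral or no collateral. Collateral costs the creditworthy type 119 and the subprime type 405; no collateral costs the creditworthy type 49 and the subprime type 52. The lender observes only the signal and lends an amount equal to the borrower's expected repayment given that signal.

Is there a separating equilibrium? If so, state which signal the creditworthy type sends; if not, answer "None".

collateral

Try creditworthy → collateral, subprime → no collateral:
  If types separate, collateral earns payment 357 and no collateral earns 152.
  Creditworthy: collateral gives 357 − 119 = 238; no collateral gives 152 − 49 = 103. No deviation. ✓
  Subprime: no collateral gives 152 − 52 = 100; collateral gives 357 − 405 = -48. No deviation. ✓
Both hold — the creditworthy type sends collateral.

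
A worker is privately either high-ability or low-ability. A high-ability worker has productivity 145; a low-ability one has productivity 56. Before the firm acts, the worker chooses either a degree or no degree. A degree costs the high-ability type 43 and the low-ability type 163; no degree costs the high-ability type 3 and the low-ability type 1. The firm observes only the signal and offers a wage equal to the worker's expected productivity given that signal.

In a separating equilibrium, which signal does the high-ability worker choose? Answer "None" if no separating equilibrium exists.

Try high-ability → degree, low-ability → no degree:
  Under separation the firm infers type exactly: degree → high-ability (pays 145), no degree → low-ability (pays 56).
  High-ability: degree gives 145 − 43 = 102; no degree gives 56 − 3 = 53. No deviation. ✓
  Low-ability: no degree gives 56 − 1 = 55; degree gives 145 − 163 = -18. No deviation. ✓
Both hold — the high-ability type sends degree.

degree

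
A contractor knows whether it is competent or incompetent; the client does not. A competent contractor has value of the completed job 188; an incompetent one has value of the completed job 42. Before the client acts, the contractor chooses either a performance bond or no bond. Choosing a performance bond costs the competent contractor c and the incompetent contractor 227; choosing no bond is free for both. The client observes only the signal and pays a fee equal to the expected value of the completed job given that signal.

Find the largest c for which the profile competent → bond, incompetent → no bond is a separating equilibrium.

Under separation: bond → competent (pays 188); no bond → incompetent (pays 42).
Incompetent: 42 − 0 = 42 ≥ 188 − 227 = -39. Holds regardless of c. ✓
Competent: 188 − c ≥ 42 − 0, so c ≤ 188 − 42 = 146.

146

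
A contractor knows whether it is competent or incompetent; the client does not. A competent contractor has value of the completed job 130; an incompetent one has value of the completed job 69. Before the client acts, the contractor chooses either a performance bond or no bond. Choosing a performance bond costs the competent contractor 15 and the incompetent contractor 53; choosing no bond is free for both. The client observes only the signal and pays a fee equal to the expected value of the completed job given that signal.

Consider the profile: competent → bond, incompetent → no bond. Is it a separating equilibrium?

Under separation the client infers type exactly: bond → competent (pays 130), no bond → incompetent (pays 69).
Competent: bond gives 130 − 15 = 115; no bond gives 69 − 0 = 69. No deviation. ✓
Incompetent: no bond gives 69 − 0 = 69; bond gives 130 − 53 = 77. Would deviate. ✗

No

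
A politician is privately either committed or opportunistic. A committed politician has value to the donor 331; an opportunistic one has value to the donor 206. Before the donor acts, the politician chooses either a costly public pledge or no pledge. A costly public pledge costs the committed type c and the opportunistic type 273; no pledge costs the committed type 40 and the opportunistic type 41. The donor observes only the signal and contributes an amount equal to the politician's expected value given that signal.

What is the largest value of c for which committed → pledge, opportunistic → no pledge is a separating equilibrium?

165

Under separation: pledge → committed (pays 331); no pledge → opportunistic (pays 206).
Opportunistic: 206 − 41 = 165 ≥ 331 − 273 = 58. Holds regardless of c. ✓
Committed: 331 − c ≥ 206 − 40, so c ≤ 331 − 166 = 165.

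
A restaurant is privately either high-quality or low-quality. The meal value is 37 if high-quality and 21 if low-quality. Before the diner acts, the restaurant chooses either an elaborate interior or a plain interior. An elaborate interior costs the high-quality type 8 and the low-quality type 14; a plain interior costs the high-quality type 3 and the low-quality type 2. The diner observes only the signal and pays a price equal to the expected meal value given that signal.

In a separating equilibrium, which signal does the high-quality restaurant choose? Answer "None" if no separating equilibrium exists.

None

Try high-quality → elaborate interior, low-quality → plain interior:
  Under separation the diner infers type exactly: elaborate interior → high-quality (pays 37), plain interior → low-quality (pays 21).
  High-quality: elaborate interior gives 37 − 8 = 29; plain interior gives 21 − 3 = 18. No deviation. ✓
  Low-quality: plain interior gives 21 − 2 = 19; elaborate interior gives 37 − 14 = 23. Would deviate. ✗
Try high-quality → plain interior, low-quality → elaborate interior:
  Under separation the diner infers type exactly: plain interior → high-quality (pays 37), elaborate interior → low-quality (pays 21).
  High-quality: plain interior gives 37 − 3 = 34; elaborate interior gives 21 − 8 = 13. No deviation. ✓
  Low-quality: elaborate interior gives 21 − 14 = 7; plain interior gives 37 − 2 = 35. Would deviate. ✗
Neither assignment is incentive-compatible.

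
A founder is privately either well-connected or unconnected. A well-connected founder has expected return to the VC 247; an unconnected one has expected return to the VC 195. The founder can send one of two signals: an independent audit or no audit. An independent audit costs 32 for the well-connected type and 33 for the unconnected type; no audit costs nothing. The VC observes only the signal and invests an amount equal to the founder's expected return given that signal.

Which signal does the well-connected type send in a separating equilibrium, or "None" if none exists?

None

Try well-connected → audit, unconnected → no audit:
  Under separation the VC infers type exactly: audit → well-connected (pays 247), no audit → unconnected (pays 195).
  Well-connected: audit gives 247 − 32 = 215; no audit gives 195 − 0 = 195. No deviation. ✓
  Unconnected: no audit gives 195 − 0 = 195; audit gives 247 − 33 = 214. Would deviate. ✗
Try well-connected → no audit, unconnected → audit:
  Under separation the VC infers type exactly: no audit → well-connected (pays 247), audit → unconnected (pays 195).
  Well-connected: no audit gives 247 − 0 = 247; audit gives 195 − 32 = 163. No deviation. ✓
  Unconnected: audit gives 195 − 33 = 162; no audit gives 247 − 0 = 247. Would deviate. ✗
Neither assignment is incentive-compatible.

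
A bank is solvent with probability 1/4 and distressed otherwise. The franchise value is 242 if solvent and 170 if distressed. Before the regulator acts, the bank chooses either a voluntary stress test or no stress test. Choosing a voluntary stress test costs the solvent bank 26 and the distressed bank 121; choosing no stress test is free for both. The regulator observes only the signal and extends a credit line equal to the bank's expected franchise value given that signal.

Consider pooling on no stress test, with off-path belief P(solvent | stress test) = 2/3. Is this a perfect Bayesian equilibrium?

No

At the pooled signal (no stress test) the regulator holds the prior 1/4 and pays 1/4·242 + 3/4·170 = 188. Off-path (stress test) belief 2/3 gives 2/3·242 + 1/3·170 = 218.
Solvent: no stress test gives 188 − 0 = 188; stress test gives 218 − 26 = 192. Deviates. ✗
Distressed: no stress test gives 188 − 0 = 188; stress test gives 218 − 121 = 97. Stays. ✓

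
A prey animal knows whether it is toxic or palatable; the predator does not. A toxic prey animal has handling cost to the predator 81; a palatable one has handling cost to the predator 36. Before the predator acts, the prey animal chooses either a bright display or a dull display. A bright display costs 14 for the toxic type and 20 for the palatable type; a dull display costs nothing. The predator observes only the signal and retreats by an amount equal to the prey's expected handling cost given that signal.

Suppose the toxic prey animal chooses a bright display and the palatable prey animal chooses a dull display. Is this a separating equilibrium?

If types separate, bright display earns payment 81 and dull display earns 36.
Toxic: bright display gives 81 − 14 = 67; dull display gives 36 − 0 = 36. No deviation. ✓
Palatable: dull display gives 36 − 0 = 36; bright display gives 81 − 20 = 61. Would deviate. ✗

No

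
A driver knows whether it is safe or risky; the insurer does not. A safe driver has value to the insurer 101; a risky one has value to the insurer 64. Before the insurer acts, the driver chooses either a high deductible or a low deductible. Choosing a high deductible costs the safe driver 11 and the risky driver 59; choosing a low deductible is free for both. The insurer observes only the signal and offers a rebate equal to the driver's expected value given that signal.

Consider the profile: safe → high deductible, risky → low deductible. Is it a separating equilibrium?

If types separate, high deductible earns payment 101 and low deductible earns 64.
Safe: high deductible gives 101 − 11 = 90; low deductible gives 64 − 0 = 64. No deviation. ✓
Risky: low deductible gives 64 − 0 = 64; high deductible gives 101 − 59 = 42. No deviation. ✓
Neither type gains from mimicking the other.

Yes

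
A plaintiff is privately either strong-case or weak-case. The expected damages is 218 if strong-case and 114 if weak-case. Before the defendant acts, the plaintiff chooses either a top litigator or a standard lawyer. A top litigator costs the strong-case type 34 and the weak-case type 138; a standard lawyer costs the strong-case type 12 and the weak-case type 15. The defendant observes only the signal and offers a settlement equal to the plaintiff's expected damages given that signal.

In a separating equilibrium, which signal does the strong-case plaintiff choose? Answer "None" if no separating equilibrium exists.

top litigator

Try strong-case → top litigator, weak-case → standard lawyer:
  If types separate, top litigator earns payment 218 and standard lawyer earns 114.
  Strong-case: top litigator gives 218 − 34 = 184; standard lawyer gives 114 − 12 = 102. No deviation. ✓
  Weak-case: standard lawyer gives 114 − 15 = 99; top litigator gives 218 − 138 = 80. No deviation. ✓
Both hold — the strong-case type sends top litigator.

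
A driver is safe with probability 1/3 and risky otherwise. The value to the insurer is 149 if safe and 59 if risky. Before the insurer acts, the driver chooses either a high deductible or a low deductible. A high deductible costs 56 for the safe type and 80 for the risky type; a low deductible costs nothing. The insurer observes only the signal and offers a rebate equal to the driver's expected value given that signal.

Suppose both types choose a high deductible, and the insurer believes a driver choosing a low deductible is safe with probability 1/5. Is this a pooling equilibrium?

On the equilibrium path (high deductible) the insurer holds the prior 1/3 and pays 1/3·149 + 2/3·59 = 89. Off-path (low deductible) belief 1/5 gives 1/5·149 + 4/5·59 = 77.
Safe: high deductible gives 89 − 56 = 33; low deductible gives 77 − 0 = 77. Deviates. ✗
Risky: high deductible gives 89 − 80 = 9; low deductible gives 77 − 0 = 77. Deviates. ✗

No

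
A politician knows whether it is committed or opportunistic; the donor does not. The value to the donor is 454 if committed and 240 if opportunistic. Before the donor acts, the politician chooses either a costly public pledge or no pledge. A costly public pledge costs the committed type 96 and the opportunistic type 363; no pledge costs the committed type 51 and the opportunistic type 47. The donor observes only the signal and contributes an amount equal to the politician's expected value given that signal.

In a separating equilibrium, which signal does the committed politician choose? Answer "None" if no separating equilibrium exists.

Try committed → pledge, opportunistic → no pledge:
  If types separate, pledge earns payment 454 and no pledge earns 240.
  Committed: pledge gives 454 − 96 = 358; no pledge gives 240 − 51 = 189. No deviation. ✓
  Opportunistic: no pledge gives 240 − 47 = 193; pledge gives 454 − 363 = 91. No deviation. ✓
Both hold — the committed type sends pledge.

pledge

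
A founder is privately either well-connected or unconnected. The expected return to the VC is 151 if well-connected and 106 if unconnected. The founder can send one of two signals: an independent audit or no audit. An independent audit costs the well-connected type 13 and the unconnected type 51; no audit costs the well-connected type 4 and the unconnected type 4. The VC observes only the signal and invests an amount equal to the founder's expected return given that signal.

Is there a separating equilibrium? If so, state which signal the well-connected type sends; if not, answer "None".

Try well-connected → audit, unconnected → no audit:
  Under separation the VC infers type exactly: audit → well-connected (pays 151), no audit → unconnected (pays 106).
  Well-connected: audit gives 151 − 13 = 138; no audit gives 106 − 4 = 102. No deviation. ✓
  Unconnected: no audit gives 106 − 4 = 102; audit gives 151 − 51 = 100. No deviation. ✓
Both hold — the well-connected type sends audit.

audit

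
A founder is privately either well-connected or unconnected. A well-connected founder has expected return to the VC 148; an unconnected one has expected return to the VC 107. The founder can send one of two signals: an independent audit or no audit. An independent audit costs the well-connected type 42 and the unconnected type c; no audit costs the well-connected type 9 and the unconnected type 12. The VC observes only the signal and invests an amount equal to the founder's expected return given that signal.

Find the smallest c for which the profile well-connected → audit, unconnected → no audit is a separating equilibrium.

53

Under separation: audit → well-connected (pays 148); no audit → unconnected (pays 107).
Well-connected: 148 − 42 = 106 ≥ 107 − 9 = 98. Holds regardless of c. ✓
Unconnected: 107 − 12 ≥ 148 − c, so c ≥ 148 − 95 = 53.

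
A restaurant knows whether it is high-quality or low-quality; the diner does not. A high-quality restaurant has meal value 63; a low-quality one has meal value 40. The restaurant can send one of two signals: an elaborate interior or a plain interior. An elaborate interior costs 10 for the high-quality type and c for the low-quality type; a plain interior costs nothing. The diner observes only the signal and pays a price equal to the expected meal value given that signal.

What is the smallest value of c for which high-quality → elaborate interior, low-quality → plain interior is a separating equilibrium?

Under separation: elaborate interior → high-quality (pays 63); plain interior → low-quality (pays 40).
High-quality: 63 − 10 = 53 ≥ 40 − 0 = 40. Holds regardless of c. ✓
Low-quality: 40 − 0 ≥ 63 − c, so c ≥ 63 − 40 = 23.

23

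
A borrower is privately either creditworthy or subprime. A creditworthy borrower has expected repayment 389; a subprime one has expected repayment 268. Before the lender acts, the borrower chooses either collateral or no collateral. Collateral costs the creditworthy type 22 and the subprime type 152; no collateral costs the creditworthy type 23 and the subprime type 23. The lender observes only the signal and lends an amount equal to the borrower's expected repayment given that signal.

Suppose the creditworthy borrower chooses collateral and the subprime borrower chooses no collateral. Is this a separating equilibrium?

If types separate, collateral earns payment 389 and no collateral earns 268.
Creditworthy: collateral gives 389 − 22 = 367; no collateral gives 268 − 23 = 245. No deviation. ✓
Subprime: no collateral gives 268 − 23 = 245; collateral gives 389 − 152 = 237. No deviation. ✓
Neither type gains from mimicking the other.

Yes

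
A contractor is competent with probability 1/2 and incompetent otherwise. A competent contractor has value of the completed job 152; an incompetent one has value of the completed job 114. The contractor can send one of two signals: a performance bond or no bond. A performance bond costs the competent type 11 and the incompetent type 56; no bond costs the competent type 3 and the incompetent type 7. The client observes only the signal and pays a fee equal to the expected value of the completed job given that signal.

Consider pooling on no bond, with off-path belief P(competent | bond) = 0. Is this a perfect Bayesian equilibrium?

Yes

On the equilibrium path (no bond) the client holds the prior 1/2 and pays 1/2·152 + 1/2·114 = 133. Off-path (bond) belief 0 gives 0·152 + 1·114 = 114.
Competent: no bond gives 133 − 3 = 130; bond gives 114 − 11 = 103. Stays. ✓
Incompetent: no bond gives 133 − 7 = 126; bond gives 114 − 56 = 58. Stays. ✓
Beliefs are Bayes-consistent on-path and both types best-respond.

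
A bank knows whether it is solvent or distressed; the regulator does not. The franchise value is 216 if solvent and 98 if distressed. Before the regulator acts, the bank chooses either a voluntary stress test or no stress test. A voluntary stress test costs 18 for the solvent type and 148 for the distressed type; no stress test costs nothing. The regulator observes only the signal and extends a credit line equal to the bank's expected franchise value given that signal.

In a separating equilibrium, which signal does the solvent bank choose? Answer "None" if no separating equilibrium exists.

stress test

Try solvent → stress test, distressed → no stress test:
  Under separation the regulator infers type exactly: stress test → solvent (pays 216), no stress test → distressed (pays 98).
  Solvent: stress test gives 216 − 18 = 198; no stress test gives 98 − 0 = 98. No deviation. ✓
  Distressed: no stress test gives 98 − 0 = 98; stress test gives 216 − 148 = 68. No deviation. ✓
Both hold — the solvent type sends stress test.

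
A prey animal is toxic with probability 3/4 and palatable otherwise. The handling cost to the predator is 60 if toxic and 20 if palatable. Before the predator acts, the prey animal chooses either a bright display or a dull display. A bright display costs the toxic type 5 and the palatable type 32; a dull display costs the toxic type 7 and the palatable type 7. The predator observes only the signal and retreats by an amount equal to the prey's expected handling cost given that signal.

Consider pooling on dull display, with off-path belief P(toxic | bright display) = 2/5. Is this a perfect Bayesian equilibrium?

Yes

At the pooled signal (dull display) the predator holds the prior 3/4 and pays 3/4·60 + 1/4·20 = 50. Off-path (bright display) belief 2/5 gives 2/5·60 + 3/5·20 = 36.
Toxic: dull display gives 50 − 7 = 43; bright display gives 36 − 5 = 31. Stays. ✓
Palatable: dull display gives 50 − 7 = 43; bright display gives 36 − 32 = 4. Stays. ✓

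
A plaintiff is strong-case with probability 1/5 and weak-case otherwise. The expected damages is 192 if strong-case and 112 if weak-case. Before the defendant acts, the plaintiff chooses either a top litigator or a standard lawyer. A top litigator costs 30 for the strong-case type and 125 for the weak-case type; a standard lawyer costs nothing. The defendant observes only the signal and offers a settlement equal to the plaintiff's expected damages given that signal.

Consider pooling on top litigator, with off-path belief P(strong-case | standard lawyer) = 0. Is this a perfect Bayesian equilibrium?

On the equilibrium path (top litigator) the defendant holds the prior 1/5 and pays 1/5·192 + 4/5·112 = 128. Off-path (standard lawyer) belief 0 gives 0·192 + 1·112 = 112.
Strong-case: top litigator gives 128 − 30 = 98; standard lawyer gives 112 − 0 = 112. Deviates. ✗
Weak-case: top litigator gives 128 − 125 = 3; standard lawyer gives 112 − 0 = 112. Deviates. ✗

No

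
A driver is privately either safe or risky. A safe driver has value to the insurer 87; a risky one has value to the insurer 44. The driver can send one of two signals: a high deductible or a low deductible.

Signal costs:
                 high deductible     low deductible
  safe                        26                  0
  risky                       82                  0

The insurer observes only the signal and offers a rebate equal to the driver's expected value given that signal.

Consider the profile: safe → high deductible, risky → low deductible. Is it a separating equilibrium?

If types separate, high deductible earns payment 87 and low deductible earns 44.
Safe: high deductible gives 87 − 26 = 61; low deductible gives 44 − 0 = 44. No deviation. ✓
Risky: low deductible gives 44 − 0 = 44; high deductible gives 87 − 82 = 5. No deviation. ✓
Both incentive constraints hold.

Yes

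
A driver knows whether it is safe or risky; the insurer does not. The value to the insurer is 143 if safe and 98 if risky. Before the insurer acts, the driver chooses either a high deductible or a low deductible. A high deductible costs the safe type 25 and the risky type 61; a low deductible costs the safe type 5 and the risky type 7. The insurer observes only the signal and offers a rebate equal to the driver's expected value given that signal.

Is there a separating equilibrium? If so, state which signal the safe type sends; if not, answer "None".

high deductible

Try safe → high deductible, risky → low deductible:
  If types separate, high deductible earns payment 143 and low deductible earns 98.
  Safe: high deductible gives 143 − 25 = 118; low deductible gives 98 − 5 = 93. No deviation. ✓
  Risky: low deductible gives 98 − 7 = 91; high deductible gives 143 − 61 = 82. No deviation. ✓
Both hold — the safe type sends high deductible.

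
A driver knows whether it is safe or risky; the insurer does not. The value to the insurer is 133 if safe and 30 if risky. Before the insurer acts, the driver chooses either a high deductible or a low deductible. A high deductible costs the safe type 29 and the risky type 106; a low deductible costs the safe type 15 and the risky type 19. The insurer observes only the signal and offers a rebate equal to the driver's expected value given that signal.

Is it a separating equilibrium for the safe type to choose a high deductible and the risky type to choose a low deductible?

No

If types separate, high deductible earns payment 133 and low deductible earns 30.
Safe: high deductible gives 133 − 29 = 104; low deductible gives 30 − 15 = 15. No deviation. ✓
Risky: low deductible gives 30 − 19 = 11; high deductible gives 133 − 106 = 27. Would deviate. ✗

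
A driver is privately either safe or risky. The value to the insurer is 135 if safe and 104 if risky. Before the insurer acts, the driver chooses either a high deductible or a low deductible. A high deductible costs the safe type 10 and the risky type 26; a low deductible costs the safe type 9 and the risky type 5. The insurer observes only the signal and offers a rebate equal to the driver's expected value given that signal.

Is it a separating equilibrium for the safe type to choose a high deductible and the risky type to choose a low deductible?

No

If types separate, high deductible earns payment 135 and low deductible earns 104.
Safe: high deductible gives 135 − 10 = 125; low deductible gives 104 − 9 = 95. No deviation. ✓
Risky: low deductible gives 104 − 5 = 99; high deductible gives 135 − 26 = 109. Would deviate. ✗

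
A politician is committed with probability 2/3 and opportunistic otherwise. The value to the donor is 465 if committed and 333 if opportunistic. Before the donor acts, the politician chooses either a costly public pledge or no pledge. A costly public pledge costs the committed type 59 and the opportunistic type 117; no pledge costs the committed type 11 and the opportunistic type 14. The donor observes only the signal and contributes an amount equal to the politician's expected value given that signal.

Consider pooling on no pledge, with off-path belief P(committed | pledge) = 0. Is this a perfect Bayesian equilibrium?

Yes

On the equilibrium path (no pledge) the donor holds the prior 2/3 and pays 2/3·465 + 1/3·333 = 421. Off-path (pledge) belief 0 gives 0·465 + 1·333 = 333.
Committed: no pledge gives 421 − 11 = 410; pledge gives 333 − 59 = 274. Stays. ✓
Opportunistic: no pledge gives 421 − 14 = 407; pledge gives 333 − 117 = 216. Stays. ✓
Beliefs are Bayes-consistent on-path and both types best-respond.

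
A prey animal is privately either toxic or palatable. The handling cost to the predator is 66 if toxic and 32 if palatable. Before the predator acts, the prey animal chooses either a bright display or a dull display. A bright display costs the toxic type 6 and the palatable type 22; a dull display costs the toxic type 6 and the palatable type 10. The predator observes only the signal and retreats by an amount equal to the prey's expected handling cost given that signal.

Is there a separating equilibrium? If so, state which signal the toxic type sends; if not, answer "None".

None

Try toxic → bright display, palatable → dull display:
  Under separation the predator infers type exactly: bright display → toxic (pays 66), dull display → palatable (pays 32).
  Toxic: bright display gives 66 − 6 = 60; dull display gives 32 − 6 = 26. No deviation. ✓
  Palatable: dull display gives 32 − 10 = 22; bright display gives 66 − 22 = 44. Would deviate. ✗
Try toxic → dull display, palatable → bright display:
  Under separation the predator infers type exactly: dull display → toxic (pays 66), bright display → palatable (pays 32).
  Toxic: dull display gives 66 − 6 = 60; bright display gives 32 − 6 = 26. No deviation. ✓
  Palatable: bright display gives 32 − 22 = 10; dull display gives 66 − 10 = 56. Would deviate. ✗
Neither assignment is incentive-compatible.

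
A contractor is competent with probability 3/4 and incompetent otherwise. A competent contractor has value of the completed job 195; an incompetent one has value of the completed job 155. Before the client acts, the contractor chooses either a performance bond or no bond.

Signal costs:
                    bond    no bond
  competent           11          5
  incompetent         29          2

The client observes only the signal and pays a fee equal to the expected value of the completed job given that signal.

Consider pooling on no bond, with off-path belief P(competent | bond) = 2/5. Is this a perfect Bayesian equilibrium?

Yes

At the pooled signal (no bond) the client holds the prior 3/4 and pays 3/4·195 + 1/4·155 = 185. Off-path (bond) belief 2/5 gives 2/5·195 + 3/5·155 = 171.
Competent: no bond gives 185 − 5 = 180; bond gives 171 − 11 = 160. Stays. ✓
Incompetent: no bond gives 185 − 2 = 183; bond gives 171 − 29 = 142. Stays. ✓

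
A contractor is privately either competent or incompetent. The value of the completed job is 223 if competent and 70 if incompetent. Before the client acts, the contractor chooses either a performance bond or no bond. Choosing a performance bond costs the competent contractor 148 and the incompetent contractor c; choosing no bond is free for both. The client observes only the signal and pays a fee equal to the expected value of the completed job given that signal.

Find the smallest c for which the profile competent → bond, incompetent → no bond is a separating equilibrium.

Under separation: bond → competent (pays 223); no bond → incompetent (pays 70).
Competent: 223 − 148 = 75 ≥ 70 − 0 = 70. Holds regardless of c. ✓
Incompetent: 70 − 0 ≥ 223 − c, so c ≥ 223 − 70 = 153.

153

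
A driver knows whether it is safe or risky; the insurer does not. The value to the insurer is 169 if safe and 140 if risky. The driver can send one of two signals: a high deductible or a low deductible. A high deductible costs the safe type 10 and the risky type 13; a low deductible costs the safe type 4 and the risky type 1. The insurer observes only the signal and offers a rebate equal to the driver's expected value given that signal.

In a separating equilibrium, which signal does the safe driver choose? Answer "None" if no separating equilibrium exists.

Try safe → high deductible, risky → low deductible:
  Under separation the insurer infers type exactly: high deductible → safe (pays 169), low deductible → risky (pays 140).
  Safe: high deductible gives 169 − 10 = 159; low deductible gives 140 − 4 = 136. No deviation. ✓
  Risky: low deductible gives 140 − 1 = 139; high deductible gives 169 − 13 = 156. Would deviate. ✗
Try safe → low deductible, risky → high deductible:
  Under separation the insurer infers type exactly: low deductible → safe (pays 169), high deductible → risky (pays 140).
  Safe: low deductible gives 169 − 4 = 165; high deductible gives 140 − 10 = 130. No deviation. ✓
  Risky: high deductible gives 140 − 13 = 127; low deductible gives 169 − 1 = 168. Would deviate. ✗
Neither assignment is incentive-compatible.

None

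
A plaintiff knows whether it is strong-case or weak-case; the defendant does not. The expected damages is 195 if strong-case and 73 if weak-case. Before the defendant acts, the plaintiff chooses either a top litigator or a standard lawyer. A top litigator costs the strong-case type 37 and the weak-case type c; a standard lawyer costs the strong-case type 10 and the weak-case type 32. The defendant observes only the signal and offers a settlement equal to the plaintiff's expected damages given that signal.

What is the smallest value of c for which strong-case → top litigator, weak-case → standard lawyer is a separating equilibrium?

154

Under separation: top litigator → strong-case (pays 195); standard lawyer → weak-case (pays 73).
Strong-case: 195 − 37 = 158 ≥ 73 − 10 = 63. Holds regardless of c. ✓
Weak-case: 73 − 32 ≥ 195 − c, so c ≥ 195 − 41 = 154.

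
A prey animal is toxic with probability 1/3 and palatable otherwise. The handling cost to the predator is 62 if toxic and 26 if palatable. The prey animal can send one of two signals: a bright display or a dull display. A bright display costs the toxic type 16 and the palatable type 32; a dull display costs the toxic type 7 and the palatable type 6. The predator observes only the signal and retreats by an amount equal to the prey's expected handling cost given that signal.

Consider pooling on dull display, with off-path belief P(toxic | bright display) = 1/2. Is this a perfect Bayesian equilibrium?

At the pooled signal (dull display) the predator holds the prior 1/3 and pays 1/3·62 + 2/3·26 = 38. Off-path (bright display) belief 1/2 gives 1/2·62 + 1/2·26 = 44.
Toxic: dull display gives 38 − 7 = 31; bright display gives 44 − 16 = 28. Stays. ✓
Palatable: dull display gives 38 − 6 = 32; bright display gives 44 − 32 = 12. Stays. ✓

Yes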